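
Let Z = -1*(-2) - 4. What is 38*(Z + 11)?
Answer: 342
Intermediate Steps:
Z = -2 (Z = 2 - 4 = -2)
38*(Z + 11) = 38*(-2 + 11) = 38*9 = 342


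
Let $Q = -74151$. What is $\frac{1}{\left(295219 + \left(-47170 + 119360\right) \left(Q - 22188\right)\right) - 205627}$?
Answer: $- \frac{1}{6954622818} \approx -1.4379 \cdot 10^{-10}$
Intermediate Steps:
$\frac{1}{\left(295219 + \left(-47170 + 119360\right) \left(Q - 22188\right)\right) - 205627} = \frac{1}{\left(295219 + \left(-47170 + 119360\right) \left(-74151 - 22188\right)\right) - 205627} = \frac{1}{\left(295219 + 72190 \left(-96339\right)\right) - 205627} = \frac{1}{\left(295219 - 6954712410\right) - 205627} = \frac{1}{-6954417191 - 205627} = \frac{1}{-6954622818} = - \frac{1}{6954622818}$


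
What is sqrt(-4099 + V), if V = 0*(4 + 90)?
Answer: I*sqrt(4099) ≈ 64.023*I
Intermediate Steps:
V = 0 (V = 0*94 = 0)
sqrt(-4099 + V) = sqrt(-4099 + 0) = sqrt(-4099) = I*sqrt(4099)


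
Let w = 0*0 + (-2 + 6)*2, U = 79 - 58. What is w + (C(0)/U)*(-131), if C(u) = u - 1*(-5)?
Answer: -487/21 ≈ -23.190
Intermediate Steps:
U = 21
C(u) = 5 + u (C(u) = u + 5 = 5 + u)
w = 8 (w = 0 + 4*2 = 0 + 8 = 8)
w + (C(0)/U)*(-131) = 8 + ((5 + 0)/21)*(-131) = 8 + (5*(1/21))*(-131) = 8 + (5/21)*(-131) = 8 - 655/21 = -487/21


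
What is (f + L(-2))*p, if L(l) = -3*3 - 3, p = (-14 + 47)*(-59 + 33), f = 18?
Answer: -5148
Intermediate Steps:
p = -858 (p = 33*(-26) = -858)
L(l) = -12 (L(l) = -9 - 3 = -12)
(f + L(-2))*p = (18 - 12)*(-858) = 6*(-858) = -5148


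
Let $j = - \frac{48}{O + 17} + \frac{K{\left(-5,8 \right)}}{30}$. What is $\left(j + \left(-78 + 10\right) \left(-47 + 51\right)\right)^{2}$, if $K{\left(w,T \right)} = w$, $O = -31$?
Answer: $\frac{127396369}{1764} \approx 72220.0$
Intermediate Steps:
$j = \frac{137}{42}$ ($j = - \frac{48}{-31 + 17} - \frac{5}{30} = - \frac{48}{-14} - \frac{1}{6} = \left(-48\right) \left(- \frac{1}{14}\right) - \frac{1}{6} = \frac{24}{7} - \frac{1}{6} = \frac{137}{42} \approx 3.2619$)
$\left(j + \left(-78 + 10\right) \left(-47 + 51\right)\right)^{2} = \left(\frac{137}{42} + \left(-78 + 10\right) \left(-47 + 51\right)\right)^{2} = \left(\frac{137}{42} - 272\right)^{2} = \left(- \frac{11287}{42}\right)^{2} = \frac{127396369}{1764}$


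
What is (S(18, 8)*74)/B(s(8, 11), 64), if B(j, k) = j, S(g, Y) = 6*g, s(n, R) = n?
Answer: 999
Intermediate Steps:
(S(18, 8)*74)/B(s(8, 11), 64) = ((6*18)*74)/8 = (108*74)*(1/8) = 7992*(1/8) = 999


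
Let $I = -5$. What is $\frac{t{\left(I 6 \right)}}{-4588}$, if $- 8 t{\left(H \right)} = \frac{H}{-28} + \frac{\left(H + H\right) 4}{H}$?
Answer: $\frac{127}{513856} \approx 0.00024715$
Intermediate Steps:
$t{\left(H \right)} = -1 + \frac{H}{224}$ ($t{\left(H \right)} = - \frac{\frac{H}{-28} + \frac{\left(H + H\right) 4}{H}}{8} = - \frac{H \left(- \frac{1}{28}\right) + \frac{2 H 4}{H}}{8} = - \frac{- \frac{H}{28} + \frac{8 H}{H}}{8} = - \frac{- \frac{H}{28} + 8}{8} = - \frac{8 - \frac{H}{28}}{8} = -1 + \frac{H}{224}$)
$\frac{t{\left(I 6 \right)}}{-4588} = \frac{-1 + \frac{\left(-5\right) 6}{224}}{-4588} = \left(-1 + \frac{1}{224} \left(-30\right)\right) \left(- \frac{1}{4588}\right) = \left(-1 - \frac{15}{112}\right) \left(- \frac{1}{4588}\right) = \left(- \frac{127}{112}\right) \left(- \frac{1}{4588}\right) = \frac{127}{513856}$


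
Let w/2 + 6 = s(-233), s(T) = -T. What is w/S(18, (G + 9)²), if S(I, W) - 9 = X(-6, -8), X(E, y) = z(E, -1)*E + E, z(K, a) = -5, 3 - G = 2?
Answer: 454/33 ≈ 13.758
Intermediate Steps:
G = 1 (G = 3 - 1*2 = 3 - 2 = 1)
X(E, y) = -4*E (X(E, y) = -5*E + E = -4*E)
S(I, W) = 33 (S(I, W) = 9 - 4*(-6) = 9 + 24 = 33)
w = 454 (w = -12 + 2*(-1*(-233)) = -12 + 2*233 = -12 + 466 = 454)
w/S(18, (G + 9)²) = 454/33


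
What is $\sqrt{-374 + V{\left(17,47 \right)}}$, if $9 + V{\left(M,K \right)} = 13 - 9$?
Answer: $i \sqrt{379} \approx 19.468 i$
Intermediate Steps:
$V{\left(M,K \right)} = -5$ ($V{\left(M,K \right)} = -9 + \left(13 - 9\right) = -9 + 4 = -5$)
$\sqrt{-374 + V{\left(17,47 \right)}} = \sqrt{-374 - 5} = \sqrt{-379} = i \sqrt{379}$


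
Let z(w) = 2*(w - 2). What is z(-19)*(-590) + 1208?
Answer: 25988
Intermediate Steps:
z(w) = -4 + 2*w (z(w) = 2*(-2 + w) = -4 + 2*w)
z(-19)*(-590) + 1208 = (-4 + 2*(-19))*(-590) + 1208 = (-4 - 38)*(-590) + 1208 = -42*(-590) + 1208 = 24780 + 1208 = 25988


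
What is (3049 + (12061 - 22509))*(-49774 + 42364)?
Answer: 54826590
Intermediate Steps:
(3049 + (12061 - 22509))*(-49774 + 42364) = (3049 - 10448)*(-7410) = -7399*(-7410) = 54826590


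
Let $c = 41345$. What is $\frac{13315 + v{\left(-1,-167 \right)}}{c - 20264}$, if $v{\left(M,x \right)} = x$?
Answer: $\frac{13148}{21081} \approx 0.62369$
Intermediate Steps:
$\frac{13315 + v{\left(-1,-167 \right)}}{c - 20264} = \frac{13315 - 167}{41345 - 20264} = \frac{13148}{21081}$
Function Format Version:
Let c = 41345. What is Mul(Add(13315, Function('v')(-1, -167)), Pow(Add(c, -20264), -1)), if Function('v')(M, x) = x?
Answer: Rational(13148, 21081) ≈ 0.62369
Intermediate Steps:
Mul(Add(13315, Function('v')(-1, -167)), Pow(Add(c, -20264), -1)) = Mul(Add(13315, -167), Pow(Add(41345, -20264), -1)) = Mul(13148, Pow(21081, -1)) = Mul(13148, Rational(1, 21081)) = Rational(13148, 21081)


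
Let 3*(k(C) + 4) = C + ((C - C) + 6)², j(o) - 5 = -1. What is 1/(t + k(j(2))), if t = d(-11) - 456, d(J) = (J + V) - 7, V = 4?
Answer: -3/1382 ≈ -0.0021708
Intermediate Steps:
j(o) = 4 (j(o) = 5 - 1 = 4)
d(J) = -3 + J (d(J) = (J + 4) - 7 = (4 + J) - 7 = -3 + J)
k(C) = 8 + C/3 (k(C) = -4 + (C + ((C - C) + 6)²)/3 = -4 + (C + (0 + 6)²)/3 = -4 + (C + 6²)/3 = -4 + (C + 36)/3 = -4 + (36 + C)/3 = -4 + (12 + C/3) = 8 + C/3)
t = -470 (t = (-3 - 11) - 456 = -14 - 456 = -470)
1/(t + k(j(2))) = 1/(-470 + (8 + (⅓)*4)) = 1/(-470 + (8 + 4/3)) = 1/(-470 + 28/3) = 1/(-1382/3) = -3/1382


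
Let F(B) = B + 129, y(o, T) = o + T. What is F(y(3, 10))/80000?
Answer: 71/40000 ≈ 0.0017750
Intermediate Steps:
y(o, T) = T + o
F(B) = 129 + B
F(y(3, 10))/80000 = (129 + (10 + 3))/80000 = (129 + 13)*(1/80000) = 142*(1/80000) = 71/40000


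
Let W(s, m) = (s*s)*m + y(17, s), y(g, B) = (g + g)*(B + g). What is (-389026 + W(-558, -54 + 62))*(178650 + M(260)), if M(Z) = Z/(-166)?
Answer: 30893644347440/83 ≈ 3.7221e+11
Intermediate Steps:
y(g, B) = 2*g*(B + g) (y(g, B) = (2*g)*(B + g) = 2*g*(B + g))
M(Z) = -Z/166 (M(Z) = Z*(-1/166) = -Z/166)
W(s, m) = 578 + 34*s + m*s**2 (W(s, m) = (s*s)*m + 2*17*(s + 17) = s**2*m + 2*17*(17 + s) = m*s**2 + (578 + 34*s) = 578 + 34*s + m*s**2)
(-389026 + W(-558, -54 + 62))*(178650 + M(260)) = (-389026 + (578 + 34*(-558) + (-54 + 62)*(-558)**2))*(178650 - 1/166*260) = (-389026 + (578 - 18972 + 8*311364))*(178650 - 130/83) = (-389026 + (578 - 18972 + 2490912))*(14827820/83) = (-389026 + 2472518)*(14827820/83) = 2083492*(14827820/83) = 30893644347440/83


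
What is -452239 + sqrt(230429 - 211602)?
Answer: -452239 + sqrt(18827) ≈ -4.5210e+5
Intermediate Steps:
-452239 + sqrt(230429 - 211602) = -452239 + sqrt(18827)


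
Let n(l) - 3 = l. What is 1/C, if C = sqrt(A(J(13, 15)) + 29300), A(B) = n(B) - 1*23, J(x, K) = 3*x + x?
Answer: sqrt(7333)/14666 ≈ 0.0058389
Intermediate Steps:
n(l) = 3 + l
J(x, K) = 4*x
A(B) = -20 + B (A(B) = (3 + B) - 1*23 = (3 + B) - 23 = -20 + B)
C = 2*sqrt(7333) (C = sqrt((-20 + 4*13) + 29300) = sqrt((-20 + 52) + 29300) = sqrt(32 + 29300) = sqrt(29332) = 2*sqrt(7333) ≈ 171.27)
1/C = 1/(2*sqrt(7333)) = sqrt(7333)/14666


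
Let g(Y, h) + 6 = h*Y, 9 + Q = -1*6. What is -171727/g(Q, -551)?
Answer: -171727/8259 ≈ -20.793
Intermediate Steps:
Q = -15 (Q = -9 - 1*6 = -9 - 6 = -15)
g(Y, h) = -6 + Y*h (g(Y, h) = -6 + h*Y = -6 + Y*h)
-171727/g(Q, -551) = -171727/(-6 - 15*(-551)) = -171727/(-6 + 8265) = -171727/8259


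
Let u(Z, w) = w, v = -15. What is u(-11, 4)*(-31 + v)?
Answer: -184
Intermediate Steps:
u(-11, 4)*(-31 + v) = 4*(-31 - 15) = 4*(-46) = -184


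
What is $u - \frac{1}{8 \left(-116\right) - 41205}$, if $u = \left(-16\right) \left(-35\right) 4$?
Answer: $\frac{94377921}{42133} \approx 2240.0$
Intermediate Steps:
$u = 2240$ ($u = 560 \cdot 4 = 2240$)
$u - \frac{1}{8 \left(-116\right) - 41205} = 2240 - \frac{1}{8 \left(-116\right) - 41205} = 2240 - \frac{1}{-928 - 41205} = 2240 - \frac{1}{-42133} = 2240 - - \frac{1}{42133} = 2240 + \frac{1}{42133} = \frac{94377921}{42133}$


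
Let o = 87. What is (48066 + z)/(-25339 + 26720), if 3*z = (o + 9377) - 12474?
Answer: 141188/4143 ≈ 34.079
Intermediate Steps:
z = -3010/3 (z = ((87 + 9377) - 12474)/3 = (9464 - 12474)/3 = (⅓)*(-3010) = -3010/3 ≈ -1003.3)
(48066 + z)/(-25339 + 26720) = (48066 - 3010/3)/(-25339 + 26720) = (141188/3)/1381 = (141188/3)*(1/1381) = 141188/4143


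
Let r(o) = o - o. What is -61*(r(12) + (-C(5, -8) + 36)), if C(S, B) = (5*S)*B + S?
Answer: -14091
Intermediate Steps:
C(S, B) = S + 5*B*S (C(S, B) = 5*B*S + S = S + 5*B*S)
r(o) = 0
-61*(r(12) + (-C(5, -8) + 36)) = -61*(0 + (-5*(1 + 5*(-8)) + 36)) = -61*(0 + (-5*(1 - 40) + 36)) = -61*(0 + (-5*(-39) + 36)) = -61*(0 + (-1*(-195) + 36)) = -61*(0 + (195 + 36)) = -61*(0 + 231) = -61*231 = -14091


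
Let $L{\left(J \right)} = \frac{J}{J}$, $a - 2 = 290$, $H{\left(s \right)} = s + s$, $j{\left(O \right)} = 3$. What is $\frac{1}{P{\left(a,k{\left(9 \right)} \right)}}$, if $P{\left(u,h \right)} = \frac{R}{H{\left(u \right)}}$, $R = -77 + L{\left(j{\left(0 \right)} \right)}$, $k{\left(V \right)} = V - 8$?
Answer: $- \frac{146}{19} \approx -7.6842$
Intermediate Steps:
$H{\left(s \right)} = 2 s$
$k{\left(V \right)} = -8 + V$ ($k{\left(V \right)} = V - 8 = -8 + V$)
$a = 292$ ($a = 2 + 290 = 292$)
$L{\left(J \right)} = 1$
$R = -76$ ($R = -77 + 1 = -76$)
$P{\left(u,h \right)} = - \frac{38}{u}$ ($P{\left(u,h \right)} = - \frac{76}{2 u} = - 76 \frac{1}{2 u} = - \frac{38}{u}$)
$\frac{1}{P{\left(a,k{\left(9 \right)} \right)}} = \frac{1}{\left(-38\right) \frac{1}{292}} = \frac{1}{- \frac{19}{146}} = - \frac{146}{19}$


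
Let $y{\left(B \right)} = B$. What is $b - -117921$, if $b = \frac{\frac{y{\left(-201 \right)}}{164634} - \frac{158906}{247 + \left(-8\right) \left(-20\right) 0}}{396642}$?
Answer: $\frac{633993894252598195}{5376429159972} \approx 1.1792 \cdot 10^{5}$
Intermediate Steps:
$b = - \frac{8720460017}{5376429159972}$ ($b = \frac{- \frac{201}{164634} - \frac{158906}{247 + \left(-8\right) \left(-20\right) 0}}{396642} = \left(\left(-201\right) \frac{1}{164634} - \frac{158906}{247 + 160 \cdot 0}\right) \frac{1}{396642} = \left(- \frac{67}{54878} - \frac{158906}{247 + 0}\right) \frac{1}{396642} = \left(- \frac{67}{54878} - \frac{158906}{247}\right) \frac{1}{396642} = \left(- \frac{8720460017}{13554866}\right) \frac{1}{396642} = - \frac{8720460017}{5376429159972} \approx -0.001622$)
$b - -117921 = - \frac{8720460017}{5376429159972} - -117921 = - \frac{8720460017}{5376429159972} + 117921 = \frac{633993894252598195}{5376429159972}$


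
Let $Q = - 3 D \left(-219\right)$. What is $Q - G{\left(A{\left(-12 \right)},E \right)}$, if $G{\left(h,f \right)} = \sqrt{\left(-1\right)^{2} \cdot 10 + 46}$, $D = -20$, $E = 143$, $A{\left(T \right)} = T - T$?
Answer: $-13140 - 2 \sqrt{14} \approx -13147.0$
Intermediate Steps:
$A{\left(T \right)} = 0$
$G{\left(h,f \right)} = 2 \sqrt{14}$ ($G{\left(h,f \right)} = \sqrt{1 \cdot 10 + 46} = \sqrt{10 + 46} = \sqrt{56} = 2 \sqrt{14}$)
$Q = -13140$ ($Q = \left(-3\right) \left(-20\right) \left(-219\right) = 60 \left(-219\right) = -13140$)
$Q - G{\left(A{\left(-12 \right)},E \right)} = -13140 - 2 \sqrt{14}$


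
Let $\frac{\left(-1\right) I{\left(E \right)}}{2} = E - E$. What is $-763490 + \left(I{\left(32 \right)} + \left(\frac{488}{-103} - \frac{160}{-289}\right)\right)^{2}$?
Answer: $- \frac{676493345707906}{886074289} \approx -7.6347 \cdot 10^{5}$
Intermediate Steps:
$I{\left(E \right)} = 0$ ($I{\left(E \right)} = - 2 \left(E - E\right) = \left(-2\right) 0 = 0$)
$-763490 + \left(I{\left(32 \right)} + \left(\frac{488}{-103} - \frac{160}{-289}\right)\right)^{2} = -763490 + \left(0 + \left(\frac{488}{-103} - \frac{160}{-289}\right)\right)^{2} = -763490 + \left(0 + \left(488 \left(- \frac{1}{103}\right) - - \frac{160}{289}\right)\right)^{2} = -763490 + \left(0 + \left(- \frac{488}{103} + \frac{160}{289}\right)\right)^{2} = -763490 + \left(0 - \frac{124552}{29767}\right)^{2} = -763490 + \left(- \frac{124552}{29767}\right)^{2} = -763490 + \frac{15513200704}{886074289} = - \frac{676493345707906}{886074289}$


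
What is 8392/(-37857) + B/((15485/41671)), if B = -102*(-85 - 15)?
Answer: 3218153665856/117243129 ≈ 27449.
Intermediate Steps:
B = 10200 (B = -102*(-100) = 10200)
8392/(-37857) + B/((15485/41671)) = 8392/(-37857) + 10200/((15485/41671)) = 8392*(-1/37857) + 10200/((15485*(1/41671))) = -8392/37857 + 10200/(15485/41671) = -8392/37857 + 10200*(41671/15485) = -8392/37857 + 85008840/3097 = 3218153665856/117243129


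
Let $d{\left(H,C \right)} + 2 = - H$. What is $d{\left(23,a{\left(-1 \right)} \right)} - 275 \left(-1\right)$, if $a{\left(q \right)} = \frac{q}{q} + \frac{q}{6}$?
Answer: $250$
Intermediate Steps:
$a{\left(q \right)} = 1 + \frac{q}{6}$ ($a{\left(q \right)} = 1 + q \frac{1}{6} = 1 + \frac{q}{6}$)
$d{\left(H,C \right)} = -2 - H$
$d{\left(23,a{\left(-1 \right)} \right)} - 275 \left(-1\right) = \left(-2 - 23\right) - 275 \left(-1\right) = \left(-2 - 23\right) - -275 = -25 + 275 = 250$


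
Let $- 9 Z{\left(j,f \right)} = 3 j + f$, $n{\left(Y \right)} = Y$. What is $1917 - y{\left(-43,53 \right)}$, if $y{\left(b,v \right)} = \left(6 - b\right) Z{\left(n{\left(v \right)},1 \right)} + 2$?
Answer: $\frac{25075}{9} \approx 2786.1$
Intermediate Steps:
$Z{\left(j,f \right)} = - \frac{j}{3} - \frac{f}{9}$ ($Z{\left(j,f \right)} = - \frac{3 j + f}{9} = - \frac{f + 3 j}{9} = - \frac{j}{3} - \frac{f}{9}$)
$y{\left(b,v \right)} = 2 + \left(6 - b\right) \left(- \frac{1}{9} - \frac{v}{3}\right)$ ($y{\left(b,v \right)} = \left(6 - b\right) \left(- \frac{v}{3} - \frac{1}{9}\right) + 2 = \left(6 - b\right) \left(- \frac{1}{9} - \frac{v}{3}\right) + 2 = 2 + \left(6 - b\right) \left(- \frac{1}{9} - \frac{v}{3}\right)$)
$1917 - y{\left(-43,53 \right)} = 1917 - \left(\frac{4}{3} - 106 + \frac{1}{9} \left(-43\right) \left(1 + 3 \cdot 53\right)\right) = 1917 - \left(\frac{4}{3} - 106 + \frac{1}{9} \left(-43\right) \left(1 + 159\right)\right) = 1917 - \left(\frac{4}{3} - 106 + \frac{1}{9} \left(-43\right) 160\right) = 1917 - \left(\frac{4}{3} - 106 - \frac{6880}{9}\right) = 1917 - - \frac{7822}{9} = 1917 + \frac{7822}{9} = \frac{25075}{9}$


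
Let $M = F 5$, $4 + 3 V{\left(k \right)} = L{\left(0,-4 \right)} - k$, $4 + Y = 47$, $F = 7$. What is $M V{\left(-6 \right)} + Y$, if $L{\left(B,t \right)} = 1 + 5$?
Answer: $\frac{409}{3} \approx 136.33$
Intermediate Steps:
$L{\left(B,t \right)} = 6$
$Y = 43$ ($Y = -4 + 47 = 43$)
$V{\left(k \right)} = \frac{2}{3} - \frac{k}{3}$ ($V{\left(k \right)} = - \frac{4}{3} + \frac{6 - k}{3} = - \frac{4}{3} - \left(-2 + \frac{k}{3}\right) = \frac{2}{3} - \frac{k}{3}$)
$M = 35$ ($M = 7 \cdot 5 = 35$)
$M V{\left(-6 \right)} + Y = 35 \left(\frac{2}{3} - -2\right) + 43 = 35 \left(\frac{2}{3} + 2\right) + 43 = 35 \cdot \frac{8}{3} + 43 = \frac{280}{3} + 43 = \frac{409}{3}$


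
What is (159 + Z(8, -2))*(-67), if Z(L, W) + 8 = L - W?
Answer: -10787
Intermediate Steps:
Z(L, W) = -8 + L - W (Z(L, W) = -8 + (L - W) = -8 + L - W)
(159 + Z(8, -2))*(-67) = (159 + (-8 + 8 - 1*(-2)))*(-67) = (159 + (-8 + 8 + 2))*(-67) = (159 + 2)*(-67) = 161*(-67) = -10787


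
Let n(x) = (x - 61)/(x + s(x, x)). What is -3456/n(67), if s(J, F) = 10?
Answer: -44352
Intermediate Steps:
n(x) = (-61 + x)/(10 + x) (n(x) = (x - 61)/(x + 10) = (-61 + x)/(10 + x))
-3456/n(67) = -3456*(10 + 67)/(-61 + 67) = -3456/(6/77) = -3456/((1/77)*6) = -3456/6/77 = -3456*77/6 = -44352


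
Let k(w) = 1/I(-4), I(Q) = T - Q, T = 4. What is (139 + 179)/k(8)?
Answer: 2544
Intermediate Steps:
I(Q) = 4 - Q
k(w) = 1/8 (k(w) = 1/(4 - 1*(-4)) = 1/(4 + 4) = 1/8)
(139 + 179)/k(8) = (139 + 179)/(1/8) = 318*8 = 2544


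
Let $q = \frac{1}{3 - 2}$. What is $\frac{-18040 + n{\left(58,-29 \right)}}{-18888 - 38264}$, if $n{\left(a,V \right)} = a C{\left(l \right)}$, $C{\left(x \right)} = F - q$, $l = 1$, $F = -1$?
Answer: $\frac{4539}{14288} \approx 0.31768$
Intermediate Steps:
$q = 1$ ($q = 1^{-1} = 1$)
$C{\left(x \right)} = -2$ ($C{\left(x \right)} = -1 - 1 = -2$)
$n{\left(a,V \right)} = - 2 a$ ($n{\left(a,V \right)} = a \left(-2\right) = - 2 a$)
$\frac{-18040 + n{\left(58,-29 \right)}}{-18888 - 38264} = \frac{-18040 - 116}{-18888 - 38264} = \frac{-18040 - 116}{-57152} = \left(-18156\right) \left(- \frac{1}{57152}\right) = \frac{4539}{14288}$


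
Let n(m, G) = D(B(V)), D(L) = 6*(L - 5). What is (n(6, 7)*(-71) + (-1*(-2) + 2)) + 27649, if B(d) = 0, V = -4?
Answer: 29783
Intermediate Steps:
D(L) = -30 + 6*L (D(L) = 6*(-5 + L) = -30 + 6*L)
n(m, G) = -30 (n(m, G) = -30 + 6*0 = -30 + 0 = -30)
(n(6, 7)*(-71) + (-1*(-2) + 2)) + 27649 = (-30*(-71) + (-1*(-2) + 2)) + 27649 = (2130 + (2 + 2)) + 27649 = (2130 + 4) + 27649 = 2134 + 27649 = 29783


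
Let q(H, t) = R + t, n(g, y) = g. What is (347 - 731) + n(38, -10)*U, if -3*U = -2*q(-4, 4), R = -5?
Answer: -1228/3 ≈ -409.33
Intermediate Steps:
q(H, t) = -5 + t
U = -⅔ (U = -(-2)*(-5 + 4)/3 = -(-2)*(-1)/3 = -⅓*2 = -⅔ ≈ -0.66667)
(347 - 731) + n(38, -10)*U = (347 - 731) + 38*(-⅔) = -384 - 76/3 = -1228/3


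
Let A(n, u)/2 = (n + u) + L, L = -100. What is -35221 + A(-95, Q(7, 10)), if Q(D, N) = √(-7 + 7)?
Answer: -35611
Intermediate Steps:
Q(D, N) = 0 (Q(D, N) = √0 = 0)
A(n, u) = -200 + 2*n + 2*u (A(n, u) = 2*((n + u) - 100) = 2*(-100 + n + u) = -200 + 2*n + 2*u)
-35221 + A(-95, Q(7, 10)) = -35221 + (-200 + 2*(-95) + 2*0) = -35221 + (-200 - 190 + 0) = -35221 - 390 = -35611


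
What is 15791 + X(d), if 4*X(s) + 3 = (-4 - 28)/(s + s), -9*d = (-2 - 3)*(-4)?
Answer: 315841/20 ≈ 15792.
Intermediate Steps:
d = -20/9 (d = -(-2 - 3)*(-4)/9 = -(-5)*(-4)/9 = -⅑*20 = -20/9 ≈ -2.2222)
X(s) = -¾ - 4/s (X(s) = -¾ + ((-4 - 28)/(s + s))/4 = -¾ + (-32*1/(2*s))/4 = -¾ + (-16/s)/4 = -¾ - 4/s)
15791 + X(d) = 15791 + (-¾ - 4/(-20/9)) = 15791 + (-¾ - 4*(-9/20)) = 15791 + (-¾ + 9/5) = 15791 + 21/20 = 315841/20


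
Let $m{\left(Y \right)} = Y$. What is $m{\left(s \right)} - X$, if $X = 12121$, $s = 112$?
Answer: $-12009$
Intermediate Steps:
$m{\left(s \right)} - X = 112 - 12121 = -12009$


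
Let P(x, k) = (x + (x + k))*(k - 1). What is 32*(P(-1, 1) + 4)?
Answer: 128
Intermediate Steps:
P(x, k) = (-1 + k)*(k + 2*x) (P(x, k) = (x + (k + x))*(-1 + k) = (k + 2*x)*(-1 + k) = (-1 + k)*(k + 2*x))
32*(P(-1, 1) + 4) = 32*((1² - 1*1 - 2*(-1) + 2*1*(-1)) + 4) = 32*((1 - 1 + 2 - 2) + 4) = 32*(0 + 4) = 32*4 = 128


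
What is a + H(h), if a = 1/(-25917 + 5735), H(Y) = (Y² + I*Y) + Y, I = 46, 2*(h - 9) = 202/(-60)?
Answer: 14437201991/36327600 ≈ 397.42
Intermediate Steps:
h = 439/60 (h = 9 + (202/(-60))/2 = 9 + (202*(-1/60))/2 = 9 + (½)*(-101/30) = 9 - 101/60 = 439/60 ≈ 7.3167)
H(Y) = Y² + 47*Y (H(Y) = (Y² + 46*Y) + Y = Y² + 47*Y)
a = -1/20182 (a = 1/(-20182) = -1/20182 ≈ -4.9549e-5)
a + H(h) = -1/20182 + 439*(47 + 439/60)/60 = -1/20182 + (439/60)*(3259/60) = -1/20182 + 1430701/3600 = 14437201991/36327600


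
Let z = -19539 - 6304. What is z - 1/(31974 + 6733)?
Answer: -1000305002/38707 ≈ -25843.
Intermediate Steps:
z = -25843
z - 1/(31974 + 6733) = -25843 - 1/(31974 + 6733) = -25843 - 1/38707 = -1000305002/38707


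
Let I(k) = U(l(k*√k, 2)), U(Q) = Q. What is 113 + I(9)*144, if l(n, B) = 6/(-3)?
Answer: -175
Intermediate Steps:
l(n, B) = -2 (l(n, B) = 6*(-⅓) = -2)
I(k) = -2
113 + I(9)*144 = 113 - 2*144 = 113 - 288 = -175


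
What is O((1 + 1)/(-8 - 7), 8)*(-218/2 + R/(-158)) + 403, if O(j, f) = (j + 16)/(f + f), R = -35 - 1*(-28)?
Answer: 1118459/3792 ≈ 294.95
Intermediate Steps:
R = -7 (R = -35 + 28 = -7)
O(j, f) = (16 + j)/(2*f) (O(j, f) = (16 + j)/((2*f)) = (16 + j)*(1/(2*f)) = (16 + j)/(2*f))
O((1 + 1)/(-8 - 7), 8)*(-218/2 + R/(-158)) + 403 = ((1/2)*(16 + (1 + 1)/(-8 - 7))/8)*(-218/2 - 7/(-158)) + 403 = ((1/2)*(1/8)*(16 + 2/(-15)))*(-218*1/2 - 7*(-1/158)) + 403 = ((1/2)*(1/8)*(16 + 2*(-1/15)))*(-109 + 7/158) + 403 = ((1/2)*(1/8)*(16 - 2/15))*(-17215/158) + 403 = ((1/2)*(1/8)*(238/15))*(-17215/158) + 403 = (119/120)*(-17215/158) + 403 = -409717/3792 + 403 = 1118459/3792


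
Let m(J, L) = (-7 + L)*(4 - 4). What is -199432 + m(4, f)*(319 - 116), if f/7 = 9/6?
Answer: -199432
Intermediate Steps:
f = 21/2 (f = 7*(9/6) = 7*(9*(⅙)) = 7*(3/2) = 21/2 ≈ 10.500)
m(J, L) = 0 (m(J, L) = (-7 + L)*0 = 0)
-199432 + m(4, f)*(319 - 116) = -199432 + 0*(319 - 116) = -199432 + 0*203 = -199432 + 0 = -199432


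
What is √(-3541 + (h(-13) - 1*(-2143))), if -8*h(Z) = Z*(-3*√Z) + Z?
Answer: √(-22342 - 78*I*√13)/4 ≈ 0.23518 - 37.369*I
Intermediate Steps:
h(Z) = -Z/8 + 3*Z^(3/2)/8 (h(Z) = -(Z*(-3*√Z) + Z)/8 = -(-3*Z^(3/2) + Z)/8 = -(Z - 3*Z^(3/2))/8 = -Z/8 + 3*Z^(3/2)/8)
√(-3541 + (h(-13) - 1*(-2143))) = √(-3541 + ((-⅛*(-13) + 3*(-13)^(3/2)/8) - 1*(-2143))) = √(-3541 + ((13/8 + 3*(-13*I*√13)/8) + 2143)) = √(-3541 + ((13/8 - 39*I*√13/8) + 2143)) = √(-3541 + (17157/8 - 39*I*√13/8)) = √(-11171/8 - 39*I*√13/8)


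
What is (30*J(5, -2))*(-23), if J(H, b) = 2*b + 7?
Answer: -2070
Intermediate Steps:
J(H, b) = 7 + 2*b
(30*J(5, -2))*(-23) = (30*(7 + 2*(-2)))*(-23) = (30*(7 - 4))*(-23) = (30*3)*(-23) = 90*(-23) = -2070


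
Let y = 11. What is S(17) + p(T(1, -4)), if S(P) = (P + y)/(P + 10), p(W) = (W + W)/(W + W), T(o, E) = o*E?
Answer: 55/27 ≈ 2.0370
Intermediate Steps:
T(o, E) = E*o
p(W) = 1 (p(W) = (2*W)/((2*W)) = (2*W)*(1/(2*W)) = 1)
S(P) = (11 + P)/(10 + P) (S(P) = (P + 11)/(P + 10) = (11 + P)/(10 + P))
S(17) + p(T(1, -4)) = (11 + 17)/(10 + 17) + 1 = 28/27 + 1 = 55/27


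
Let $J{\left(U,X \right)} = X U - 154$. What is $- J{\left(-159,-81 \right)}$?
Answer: $-12725$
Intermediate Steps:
$J{\left(U,X \right)} = -154 + U X$ ($J{\left(U,X \right)} = U X - 154 = -154 + U X$)
$- J{\left(-159,-81 \right)} = - (-154 - -12879) = - (-154 + 12879) = \left(-1\right) 12725 = -12725$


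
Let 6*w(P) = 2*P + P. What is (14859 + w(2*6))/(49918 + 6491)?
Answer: 4955/18803 ≈ 0.26352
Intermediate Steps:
w(P) = P/2 (w(P) = (2*P + P)/6 = (3*P)/6 = P/2)
(14859 + w(2*6))/(49918 + 6491) = (14859 + (2*6)/2)/(49918 + 6491) = (14859 + (½)*12)/56409 = (14859 + 6)*(1/56409) = 14865*(1/56409) = 4955/18803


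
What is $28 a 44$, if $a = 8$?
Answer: $9856$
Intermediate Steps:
$28 a 44 = 28 \cdot 8 \cdot 44 = 224 \cdot 44 = 9856$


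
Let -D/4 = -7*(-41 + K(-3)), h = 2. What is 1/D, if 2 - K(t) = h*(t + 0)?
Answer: -1/924 ≈ -0.0010823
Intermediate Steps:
K(t) = 2 - 2*t (K(t) = 2 - 2*(t + 0) = 2 - 2*t)
D = -924 (D = -(-28)*(-41 + (2 - 2*(-3))) = -(-28)*(-41 + (2 + 6)) = -(-28)*(-41 + 8) = -(-28)*(-33) = -4*231 = -924)
1/D = 1/(-924) = -1/924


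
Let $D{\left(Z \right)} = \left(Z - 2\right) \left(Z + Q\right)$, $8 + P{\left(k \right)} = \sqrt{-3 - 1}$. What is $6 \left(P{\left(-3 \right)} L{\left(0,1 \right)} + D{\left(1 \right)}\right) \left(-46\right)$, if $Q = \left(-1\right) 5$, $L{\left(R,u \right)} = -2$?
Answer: $-5520 + 1104 i \approx -5520.0 + 1104.0 i$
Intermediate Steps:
$Q = -5$
$P{\left(k \right)} = -8 + 2 i$ ($P{\left(k \right)} = -8 + \sqrt{-3 - 1} = -8 + \sqrt{-4} = -8 + 2 i$)
$D{\left(Z \right)} = \left(-5 + Z\right) \left(-2 + Z\right)$ ($D{\left(Z \right)} = \left(Z - 2\right) \left(Z - 5\right) = \left(-2 + Z\right) \left(-5 + Z\right) = \left(-5 + Z\right) \left(-2 + Z\right)$)
$6 \left(P{\left(-3 \right)} L{\left(0,1 \right)} + D{\left(1 \right)}\right) \left(-46\right) = 6 \left(\left(-8 + 2 i\right) \left(-2\right) + \left(10 + 1^{2} - 7\right)\right) \left(-46\right) = 6 \left(\left(16 - 4 i\right) + \left(10 + 1 - 7\right)\right) \left(-46\right) = 6 \left(\left(16 - 4 i\right) + 4\right) \left(-46\right) = 6 \left(20 - 4 i\right) \left(-46\right) = \left(120 - 24 i\right) \left(-46\right) = -5520 + 1104 i$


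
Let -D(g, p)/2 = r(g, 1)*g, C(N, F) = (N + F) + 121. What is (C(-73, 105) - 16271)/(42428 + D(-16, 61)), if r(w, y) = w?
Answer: -8059/20958 ≈ -0.38453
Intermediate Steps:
C(N, F) = 121 + F + N (C(N, F) = (F + N) + 121 = 121 + F + N)
D(g, p) = -2*g**2 (D(g, p) = -2*g*g = -2*g**2)
(C(-73, 105) - 16271)/(42428 + D(-16, 61)) = ((121 + 105 - 73) - 16271)/(42428 - 2*(-16)**2) = (153 - 16271)/(42428 - 2*256) = -16118/(42428 - 512) = -16118/41916 = -16118*1/41916 = -8059/20958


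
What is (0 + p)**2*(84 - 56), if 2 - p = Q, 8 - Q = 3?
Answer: 252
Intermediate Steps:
Q = 5 (Q = 8 - 1*3 = 8 - 3 = 5)
p = -3 (p = 2 - 1*5 = 2 - 5 = -3)
(0 + p)**2*(84 - 56) = (0 - 3)**2*(84 - 56) = (-3)**2*28 = 9*28 = 252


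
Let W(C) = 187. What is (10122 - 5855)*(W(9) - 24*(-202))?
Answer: 21484345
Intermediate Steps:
(10122 - 5855)*(W(9) - 24*(-202)) = (10122 - 5855)*(187 - 24*(-202)) = 4267*(187 + 4848) = 4267*5035 = 21484345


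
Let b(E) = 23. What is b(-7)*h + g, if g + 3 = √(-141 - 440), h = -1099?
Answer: -25280 + I*√581 ≈ -25280.0 + 24.104*I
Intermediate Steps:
g = -3 + I*√581 (g = -3 + √(-141 - 440) = -3 + √(-581) = -3 + I*√581 ≈ -3.0 + 24.104*I)
b(-7)*h + g = 23*(-1099) + (-3 + I*√581) = -25277 + (-3 + I*√581) = -25280 + I*√581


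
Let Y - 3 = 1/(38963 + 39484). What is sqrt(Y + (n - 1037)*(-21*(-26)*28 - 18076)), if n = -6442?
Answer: sqrt(128318432188510542)/78447 ≈ 4566.3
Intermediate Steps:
Y = 235342/78447 (Y = 3 + 1/(38963 + 39484) = 3 + 1/78447 = 235342/78447 ≈ 3.0000)
sqrt(Y + (n - 1037)*(-21*(-26)*28 - 18076)) = sqrt(235342/78447 + (-6442 - 1037)*(-21*(-26)*28 - 18076)) = sqrt(235342/78447 - 7479*(546*28 - 18076)) = sqrt(235342/78447 - 7479*(15288 - 18076)) = sqrt(235342/78447 - 7479*(-2788)) = sqrt(235342/78447 + 20851452) = sqrt(1635734090386/78447) = sqrt(128318432188510542)/78447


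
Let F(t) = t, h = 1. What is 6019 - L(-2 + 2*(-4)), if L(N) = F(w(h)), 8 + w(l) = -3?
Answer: 6030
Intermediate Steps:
w(l) = -11 (w(l) = -8 - 3 = -11)
L(N) = -11
6019 - L(-2 + 2*(-4)) = 6019 - 1*(-11) = 6019 + 11 = 6030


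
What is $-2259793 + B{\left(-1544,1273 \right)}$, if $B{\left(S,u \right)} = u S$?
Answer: $-4225305$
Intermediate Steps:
$B{\left(S,u \right)} = S u$
$-2259793 + B{\left(-1544,1273 \right)} = -2259793 - 1965512 = -4225305$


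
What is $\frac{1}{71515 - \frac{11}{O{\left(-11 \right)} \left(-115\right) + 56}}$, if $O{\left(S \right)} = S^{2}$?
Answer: $\frac{13859}{991126396} \approx 1.3983 \cdot 10^{-5}$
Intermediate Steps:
$\frac{1}{71515 - \frac{11}{O{\left(-11 \right)} \left(-115\right) + 56}} = \frac{1}{71515 - \frac{11}{\left(-11\right)^{2} \left(-115\right) + 56}} = \frac{1}{71515 - \frac{11}{121 \left(-115\right) + 56}} = \frac{1}{71515 - \frac{11}{-13915 + 56}} = \frac{1}{71515 - \frac{11}{-13859}} = \frac{1}{71515 - - \frac{11}{13859}} = \frac{1}{71515 + \frac{11}{13859}} = \frac{1}{\frac{991126396}{13859}} = \frac{13859}{991126396}$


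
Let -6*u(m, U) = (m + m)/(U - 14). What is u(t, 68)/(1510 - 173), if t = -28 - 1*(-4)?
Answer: 4/36099 ≈ 0.00011081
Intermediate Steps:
t = -24 (t = -28 + 4 = -24)
u(m, U) = -m/(3*(-14 + U)) (u(m, U) = -(m + m)/(6*(U - 14)) = -2*m/(6*(-14 + U)) = -m/(3*(-14 + U)))
u(t, 68)/(1510 - 173) = (-1*(-24)/(-42 + 3*68))/(1510 - 173) = -1*(-24)/(-42 + 204)/1337 = -1*(-24)/162*(1/1337) = -1*(-24)*1/162*(1/1337) = (4/27)*(1/1337) = 4/36099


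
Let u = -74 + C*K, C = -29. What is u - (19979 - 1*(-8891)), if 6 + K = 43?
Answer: -30017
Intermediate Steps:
K = 37 (K = -6 + 43 = 37)
u = -1147 (u = -74 - 29*37 = -74 - 1073 = -1147)
u - (19979 - 1*(-8891)) = -1147 - (19979 - 1*(-8891)) = -1147 - (19979 + 8891) = -1147 - 1*28870 = -1147 - 28870 = -30017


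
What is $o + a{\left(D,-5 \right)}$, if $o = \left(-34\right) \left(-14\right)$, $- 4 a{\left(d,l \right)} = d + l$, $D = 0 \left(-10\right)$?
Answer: $\frac{1909}{4} \approx 477.25$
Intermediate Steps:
$D = 0$
$a{\left(d,l \right)} = - \frac{d}{4} - \frac{l}{4}$ ($a{\left(d,l \right)} = - \frac{d + l}{4} = - \frac{d}{4} - \frac{l}{4}$)
$o = 476$
$o + a{\left(D,-5 \right)} = 476 - - \frac{5}{4} = 476 + \left(0 + \frac{5}{4}\right) = 476 + \frac{5}{4} = \frac{1909}{4}$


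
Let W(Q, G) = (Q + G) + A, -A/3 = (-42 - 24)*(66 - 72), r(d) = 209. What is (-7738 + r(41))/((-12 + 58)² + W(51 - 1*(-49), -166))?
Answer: -7529/862 ≈ -8.7343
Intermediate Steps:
A = -1188 (A = -3*(-42 - 24)*(66 - 72) = -(-198)*(-6) = -3*396 = -1188)
W(Q, G) = -1188 + G + Q (W(Q, G) = (Q + G) - 1188 = (G + Q) - 1188 = -1188 + G + Q)
(-7738 + r(41))/((-12 + 58)² + W(51 - 1*(-49), -166)) = (-7738 + 209)/((-12 + 58)² + (-1188 - 166 + (51 - 1*(-49)))) = -7529/(46² + (-1188 - 166 + (51 + 49))) = -7529/(2116 + (-1188 - 166 + 100)) = -7529/(2116 - 1254) = -7529/862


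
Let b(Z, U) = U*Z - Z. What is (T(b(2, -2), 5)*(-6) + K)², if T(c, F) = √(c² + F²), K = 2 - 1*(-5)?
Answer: 2245 - 84*√61 ≈ 1588.9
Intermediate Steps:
b(Z, U) = -Z + U*Z
K = 7 (K = 2 + 5 = 7)
T(c, F) = √(F² + c²)
(T(b(2, -2), 5)*(-6) + K)² = (√(5² + (2*(-1 - 2))²)*(-6) + 7)² = (√(25 + (2*(-3))²)*(-6) + 7)² = (√(25 + (-6)²)*(-6) + 7)² = (√(25 + 36)*(-6) + 7)² = (√61*(-6) + 7)² = (-6*√61 + 7)² = (7 - 6*√61)²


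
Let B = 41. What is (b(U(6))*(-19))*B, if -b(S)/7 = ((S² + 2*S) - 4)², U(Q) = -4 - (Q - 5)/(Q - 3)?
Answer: 16495325/81 ≈ 2.0365e+5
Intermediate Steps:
U(Q) = -4 - (-5 + Q)/(-3 + Q)
b(S) = -7*(-4 + S² + 2*S)² (b(S) = -7*((S² + 2*S) - 4)² = -7*(-4 + S² + 2*S)²)
(b(U(6))*(-19))*B = (-7*(-4 + ((17 - 5*6)/(-3 + 6))² + 2*((17 - 5*6)/(-3 + 6)))²*(-19))*41 = (-7*(-4 + ((17 - 30)/3)² + 2*((17 - 30)/3))²*(-19))*41 = (-7*(-4 + ((⅓)*(-13))² + 2*((⅓)*(-13)))²*(-19))*41 = (-7*(-4 + (-13/3)² + 2*(-13/3))²*(-19))*41 = (-7*(-4 + 169/9 - 26/3)²*(-19))*41 = (-7*(55/9)²*(-19))*41 = (-7*3025/81*(-19))*41 = -21175/81*(-19)*41 = (402325/81)*41 = 16495325/81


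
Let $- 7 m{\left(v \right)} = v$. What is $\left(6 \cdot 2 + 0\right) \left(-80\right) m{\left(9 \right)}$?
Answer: $\frac{8640}{7} \approx 1234.3$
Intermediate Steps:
$m{\left(v \right)} = - \frac{v}{7}$
$\left(6 \cdot 2 + 0\right) \left(-80\right) m{\left(9 \right)} = \left(6 \cdot 2 + 0\right) \left(-80\right) \left(\left(- \frac{1}{7}\right) 9\right) = \left(12 + 0\right) \left(-80\right) \left(- \frac{9}{7}\right) = 12 \left(-80\right) \left(- \frac{9}{7}\right) = \left(-960\right) \left(- \frac{9}{7}\right) = \frac{8640}{7}$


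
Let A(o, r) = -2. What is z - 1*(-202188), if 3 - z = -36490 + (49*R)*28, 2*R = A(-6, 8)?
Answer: 240053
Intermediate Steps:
R = -1 (R = (1/2)*(-2) = -1)
z = 37865 (z = 3 - (-36490 + (49*(-1))*28) = 3 - (-36490 - 49*28) = 3 - (-36490 - 1372) = 3 - 1*(-37862) = 3 + 37862 = 37865)
z - 1*(-202188) = 37865 - 1*(-202188) = 37865 + 202188 = 240053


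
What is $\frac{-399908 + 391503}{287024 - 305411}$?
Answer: $\frac{8405}{18387} \approx 0.45712$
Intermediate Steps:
$\frac{-399908 + 391503}{287024 - 305411} = - \frac{8405}{-18387} = \left(-8405\right) \left(- \frac{1}{18387}\right) = \frac{8405}{18387}$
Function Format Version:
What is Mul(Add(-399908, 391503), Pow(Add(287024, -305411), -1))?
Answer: Rational(8405, 18387) ≈ 0.45712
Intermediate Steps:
Mul(Add(-399908, 391503), Pow(Add(287024, -305411), -1)) = Mul(-8405, Pow(-18387, -1)) = Mul(-8405, Rational(-1, 18387)) = Rational(8405, 18387)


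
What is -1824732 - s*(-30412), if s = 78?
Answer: 547404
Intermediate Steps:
-1824732 - s*(-30412) = -1824732 - 78*(-30412) = -1824732 - 1*(-2372136) = -1824732 + 2372136 = 547404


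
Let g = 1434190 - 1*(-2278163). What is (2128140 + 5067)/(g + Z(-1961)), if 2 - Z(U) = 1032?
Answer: 2133207/3711323 ≈ 0.57478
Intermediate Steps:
Z(U) = -1030 (Z(U) = 2 - 1*1032 = 2 - 1032 = -1030)
g = 3712353 (g = 1434190 + 2278163 = 3712353)
(2128140 + 5067)/(g + Z(-1961)) = (2128140 + 5067)/(3712353 - 1030) = 2133207/3711323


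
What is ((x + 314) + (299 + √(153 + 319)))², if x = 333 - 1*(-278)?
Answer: 1498648 + 4896*√118 ≈ 1.5518e+6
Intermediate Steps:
x = 611 (x = 333 + 278 = 611)
((x + 314) + (299 + √(153 + 319)))² = ((611 + 314) + (299 + √(153 + 319)))² = (925 + (299 + √472))² = (925 + (299 + 2*√118))² = (1224 + 2*√118)²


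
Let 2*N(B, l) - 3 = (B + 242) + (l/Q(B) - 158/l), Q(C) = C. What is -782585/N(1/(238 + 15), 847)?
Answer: -30491076770/4179372259 ≈ -7.2956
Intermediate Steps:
N(B, l) = 245/2 + B/2 - 79/l + l/(2*B) (N(B, l) = 3/2 + ((B + 242) + (l/B - 158/l))/2 = 3/2 + ((242 + B) + (-158/l + l/B))/2 = 3/2 + (242 + B - 158/l + l/B)/2 = 3/2 + (121 + B/2 - 79/l + l/(2*B)) = 245/2 + B/2 - 79/l + l/(2*B))
-782585/N(1/(238 + 15), 847) = -782585/(245/2 + 1/(2*(238 + 15)) - 79/847 + (½)*847/1/(238 + 15)) = -782585/(245/2 + (½)/253 - 79*1/847 + (½)*847/1/253) = -782585/(245/2 + (½)*(1/253) - 79/847 + (½)*847/(1/253)) = -782585/(245/2 + 1/506 - 79/847 + (½)*847*253) = -782585/(245/2 + 1/506 - 79/847 + 214291/2) = -782585/4179372259/38962 = -782585*38962/4179372259 = -30491076770/4179372259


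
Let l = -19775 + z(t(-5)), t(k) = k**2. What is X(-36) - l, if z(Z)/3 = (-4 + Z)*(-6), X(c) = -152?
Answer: 20001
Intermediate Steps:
z(Z) = 72 - 18*Z (z(Z) = 3*((-4 + Z)*(-6)) = 3*(24 - 6*Z) = 72 - 18*Z)
l = -20153 (l = -19775 + (72 - 18*(-5)**2) = -19775 + (72 - 18*25) = -19775 + (72 - 450) = -19775 - 378 = -20153)
X(-36) - l = -152 - 1*(-20153) = -152 + 20153 = 20001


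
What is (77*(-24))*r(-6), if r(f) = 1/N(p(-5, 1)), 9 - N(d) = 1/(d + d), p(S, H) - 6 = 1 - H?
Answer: -22176/107 ≈ -207.25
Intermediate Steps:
p(S, H) = 7 - H (p(S, H) = 6 + (1 - H) = 7 - H)
N(d) = 9 - 1/(2*d) (N(d) = 9 - 1/(d + d) = 9 - 1/(2*d))
r(f) = 12/107 (r(f) = 1/(9 - 1/(2*(7 - 1*1))) = 1/(9 - 1/(2*(7 - 1))) = 1/(9 - ½/6) = 1/(9 - ½*⅙) = 1/(9 - 1/12) = 1/(107/12) = 12/107)
(77*(-24))*r(-6) = (77*(-24))*(12/107) = -1848*12/107 = -22176/107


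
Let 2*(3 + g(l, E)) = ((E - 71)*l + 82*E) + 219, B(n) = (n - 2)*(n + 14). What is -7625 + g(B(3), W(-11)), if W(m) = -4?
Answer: -8320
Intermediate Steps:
B(n) = (-2 + n)*(14 + n)
g(l, E) = 213/2 + 41*E + l*(-71 + E)/2 (g(l, E) = -3 + (((E - 71)*l + 82*E) + 219)/2 = -3 + (((-71 + E)*l + 82*E) + 219)/2 = -3 + ((l*(-71 + E) + 82*E) + 219)/2 = -3 + ((82*E + l*(-71 + E)) + 219)/2 = -3 + (219 + 82*E + l*(-71 + E))/2 = -3 + (219/2 + 41*E + l*(-71 + E)/2) = 213/2 + 41*E + l*(-71 + E)/2)
-7625 + g(B(3), W(-11)) = -7625 + (213/2 + 41*(-4) - 71*(-28 + 3² + 12*3)/2 + (½)*(-4)*(-28 + 3² + 12*3)) = -7625 + (213/2 - 164 - 71*(-28 + 9 + 36)/2 + (½)*(-4)*(-28 + 9 + 36)) = -7625 + (213/2 - 164 - 71/2*17 + (½)*(-4)*17) = -7625 + (213/2 - 164 - 1207/2 - 34) = -7625 - 695 = -8320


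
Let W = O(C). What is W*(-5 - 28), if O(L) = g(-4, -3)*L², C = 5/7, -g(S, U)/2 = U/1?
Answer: -4950/49 ≈ -101.02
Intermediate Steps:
g(S, U) = -2*U (g(S, U) = -2*U/1 = -2*U)
C = 5/7 (C = 5*(⅐) = 5/7 ≈ 0.71429)
O(L) = 6*L² (O(L) = (-2*(-3))*L² = 6*L²)
W = 150/49 (W = 6*(5/7)² = 6*(25/49) = 150/49 ≈ 3.0612)
W*(-5 - 28) = 150*(-5 - 28)/49 = (150/49)*(-33) = -4950/49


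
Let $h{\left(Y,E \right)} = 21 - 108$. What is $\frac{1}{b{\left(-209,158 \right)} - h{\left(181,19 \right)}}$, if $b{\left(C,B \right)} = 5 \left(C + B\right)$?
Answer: $- \frac{1}{168} \approx -0.0059524$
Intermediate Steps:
$h{\left(Y,E \right)} = -87$ ($h{\left(Y,E \right)} = 21 - 108 = -87$)
$b{\left(C,B \right)} = 5 B + 5 C$ ($b{\left(C,B \right)} = 5 \left(B + C\right) = 5 B + 5 C$)
$\frac{1}{b{\left(-209,158 \right)} - h{\left(181,19 \right)}} = \frac{1}{\left(5 \cdot 158 + 5 \left(-209\right)\right) - -87} = \frac{1}{\left(790 - 1045\right) + 87} = \frac{1}{-255 + 87} = \frac{1}{-168} = - \frac{1}{168}$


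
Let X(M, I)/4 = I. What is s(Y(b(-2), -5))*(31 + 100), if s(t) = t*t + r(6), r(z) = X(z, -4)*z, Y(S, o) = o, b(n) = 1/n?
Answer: -9301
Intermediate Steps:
X(M, I) = 4*I
r(z) = -16*z (r(z) = (4*(-4))*z = -16*z)
s(t) = -96 + t² (s(t) = t*t - 16*6 = t² - 96 = -96 + t²)
s(Y(b(-2), -5))*(31 + 100) = (-96 + (-5)²)*(31 + 100) = (-96 + 25)*131 = -71*131 = -9301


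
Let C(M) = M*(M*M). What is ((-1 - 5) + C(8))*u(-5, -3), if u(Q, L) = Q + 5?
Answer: 0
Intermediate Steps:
u(Q, L) = 5 + Q
C(M) = M³ (C(M) = M*M² = M³)
((-1 - 5) + C(8))*u(-5, -3) = ((-1 - 5) + 8³)*(5 - 5) = (-6 + 512)*0 = 506*0 = 0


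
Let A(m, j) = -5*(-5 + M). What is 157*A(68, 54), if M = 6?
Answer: -785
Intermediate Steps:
A(m, j) = -5 (A(m, j) = -5*(-5 + 6) = -5*1 = -5)
157*A(68, 54) = 157*(-5) = -785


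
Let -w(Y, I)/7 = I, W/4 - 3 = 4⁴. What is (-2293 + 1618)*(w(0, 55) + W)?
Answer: -439425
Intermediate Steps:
W = 1036 (W = 12 + 4*4⁴ = 12 + 4*256 = 12 + 1024 = 1036)
w(Y, I) = -7*I
(-2293 + 1618)*(w(0, 55) + W) = (-2293 + 1618)*(-7*55 + 1036) = -675*(-385 + 1036) = -675*651 = -439425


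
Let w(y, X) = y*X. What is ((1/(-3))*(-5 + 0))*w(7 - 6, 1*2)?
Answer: 10/3 ≈ 3.3333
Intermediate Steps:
w(y, X) = X*y
((1/(-3))*(-5 + 0))*w(7 - 6, 1*2) = ((1/(-3))*(-5 + 0))*((1*2)*(7 - 6)) = ((1*(-1/3))*(-5))*(2*1) = -1/3*(-5)*2 = (5/3)*2 = 10/3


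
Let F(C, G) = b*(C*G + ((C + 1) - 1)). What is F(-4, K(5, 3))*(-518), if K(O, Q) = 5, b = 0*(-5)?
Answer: 0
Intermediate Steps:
b = 0
F(C, G) = 0 (F(C, G) = 0*(C*G + ((C + 1) - 1)) = 0*(C*G + ((1 + C) - 1)) = 0*(C*G + C) = 0*(C + C*G) = 0)
F(-4, K(5, 3))*(-518) = 0*(-518) = 0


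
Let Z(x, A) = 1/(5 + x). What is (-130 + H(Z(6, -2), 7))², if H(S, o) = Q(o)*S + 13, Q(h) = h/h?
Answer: 1653796/121 ≈ 13668.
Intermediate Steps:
Q(h) = 1
H(S, o) = 13 + S (H(S, o) = 1*S + 13 = S + 13 = 13 + S)
(-130 + H(Z(6, -2), 7))² = (-130 + (13 + 1/(5 + 6)))² = (-130 + (13 + 1/11))² = (-130 + 144/11)² = (-1286/11)² = 1653796/121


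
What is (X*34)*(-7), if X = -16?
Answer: 3808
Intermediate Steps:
(X*34)*(-7) = -16*34*(-7) = -544*(-7) = 3808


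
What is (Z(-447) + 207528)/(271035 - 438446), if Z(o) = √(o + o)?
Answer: -207528/167411 - I*√894/167411 ≈ -1.2396 - 0.0001786*I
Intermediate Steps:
Z(o) = √2*√o (Z(o) = √(2*o) = √2*√o)
(Z(-447) + 207528)/(271035 - 438446) = (√2*√(-447) + 207528)/(271035 - 438446) = (√2*(I*√447) + 207528)/(-167411) = (I*√894 + 207528)*(-1/167411) = (207528 + I*√894)*(-1/167411) = -207528/167411 - I*√894/167411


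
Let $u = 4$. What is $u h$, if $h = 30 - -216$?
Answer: $984$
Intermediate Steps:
$h = 246$ ($h = 30 + 216 = 246$)
$u h = 4 \cdot 246 = 984$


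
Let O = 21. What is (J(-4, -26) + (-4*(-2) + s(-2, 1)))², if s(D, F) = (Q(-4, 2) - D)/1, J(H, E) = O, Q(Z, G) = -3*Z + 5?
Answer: 2304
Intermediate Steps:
Q(Z, G) = 5 - 3*Z
J(H, E) = 21
s(D, F) = 17 - D (s(D, F) = ((5 - 3*(-4)) - D)/1 = ((5 + 12) - D)*1 = (17 - D)*1 = 17 - D)
(J(-4, -26) + (-4*(-2) + s(-2, 1)))² = (21 + (-4*(-2) + (17 - 1*(-2))))² = (21 + (8 + (17 + 2)))² = (21 + (8 + 19))² = (21 + 27)² = 48² = 2304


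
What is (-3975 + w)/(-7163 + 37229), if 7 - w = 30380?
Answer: -17174/15033 ≈ -1.1424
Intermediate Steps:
w = -30373 (w = 7 - 1*30380 = 7 - 30380 = -30373)
(-3975 + w)/(-7163 + 37229) = (-3975 - 30373)/(-7163 + 37229) = -34348/30066 = -34348*1/30066 = -17174/15033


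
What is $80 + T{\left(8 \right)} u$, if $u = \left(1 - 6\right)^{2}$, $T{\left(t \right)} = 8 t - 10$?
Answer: $1430$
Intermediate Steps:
$T{\left(t \right)} = -10 + 8 t$
$u = 25$ ($u = \left(-5\right)^{2} = 25$)
$80 + T{\left(8 \right)} u = 80 + \left(-10 + 8 \cdot 8\right) 25 = 80 + \left(-10 + 64\right) 25 = 80 + 54 \cdot 25 = 80 + 1350 = 1430$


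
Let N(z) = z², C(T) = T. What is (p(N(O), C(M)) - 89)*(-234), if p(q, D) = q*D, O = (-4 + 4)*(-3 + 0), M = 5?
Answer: 20826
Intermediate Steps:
O = 0 (O = 0*(-3) = 0)
p(q, D) = D*q
(p(N(O), C(M)) - 89)*(-234) = (5*0² - 89)*(-234) = (5*0 - 89)*(-234) = (0 - 89)*(-234) = -89*(-234) = 20826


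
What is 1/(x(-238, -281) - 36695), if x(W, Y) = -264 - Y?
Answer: -1/36678 ≈ -2.7264e-5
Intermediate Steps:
1/(x(-238, -281) - 36695) = 1/((-264 - 1*(-281)) - 36695) = 1/((-264 + 281) - 36695) = 1/(17 - 36695) = 1/(-36678) = -1/36678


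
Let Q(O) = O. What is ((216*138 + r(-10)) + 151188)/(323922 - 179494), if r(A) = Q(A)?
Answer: 90493/72214 ≈ 1.2531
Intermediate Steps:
r(A) = A
((216*138 + r(-10)) + 151188)/(323922 - 179494) = ((216*138 - 10) + 151188)/(323922 - 179494) = ((29808 - 10) + 151188)/144428 = (29798 + 151188)*(1/144428) = 180986*(1/144428) = 90493/72214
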